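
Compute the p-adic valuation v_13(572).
v_13(572) = 1

v_13(n) is the largest exponent k such that 13^k divides n. Factor out: 572 = 13^1 · 44. (Sign doesn't affect v_p.) So v_13(572) = 1.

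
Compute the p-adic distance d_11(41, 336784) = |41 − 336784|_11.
d_11(41, 336784) = 1/14641

Step 1 — x − y = 41 − 336784 = -336743. Step 2 — v_11(-336743) = 4 (factor: -336743 = −(11^4 · 23); the sign does not affect v_p). Step 3 — |x − y|_11 = 11^{-4} = 1/14641.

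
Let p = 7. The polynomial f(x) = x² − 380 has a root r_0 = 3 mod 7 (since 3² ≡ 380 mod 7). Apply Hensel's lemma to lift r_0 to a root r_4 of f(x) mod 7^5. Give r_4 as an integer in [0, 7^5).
r_4 = 14626 (mod 16807)

Hensel's recurrence: r_{i+1} = r_i − f(r_i)·(f′(r_i))^{-1} mod 7^{i+2}, with f′(x) = 2x. Iterate:
  r_0 = 3 (mod 7)
  r_1 = 24 (mod 49)
  r_2 = 220 (mod 343)
  r_3 = 220 (mod 2401)
  r_4 = 14626 (mod 16807)
Final: r_4 = 14626, and one checks f(r_4) ≡ 0 mod 7^5.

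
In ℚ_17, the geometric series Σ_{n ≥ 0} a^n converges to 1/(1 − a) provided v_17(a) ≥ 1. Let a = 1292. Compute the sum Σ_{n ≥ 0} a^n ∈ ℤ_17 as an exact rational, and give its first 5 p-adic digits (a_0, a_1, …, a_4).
Σ a^n = 1/(1 − a) = -1/1291;  first 5 digits = (1, 8, 0, 2, 1)

v_17(a) = 1 ≥ 1, so the series converges in ℤ_17 to 1/(1 − a) = 1/(1 − 1292) = -1/1291. Expand this rational in ℤ_17: compute digits iteratively via d_i = x_i mod 17, x_{i+1} = (x_i − d_i)/17. The first 5 digits are (1, 8, 0, 2, 1).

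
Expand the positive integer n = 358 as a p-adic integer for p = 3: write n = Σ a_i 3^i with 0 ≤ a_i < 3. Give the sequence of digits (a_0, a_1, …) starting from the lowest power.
(a_0, a_1, …) = (1, 2, 0, 1, 1, 1)

Repeated division by 3 gives the digits low-to-high: 358 = 1 + 2·3^1 + 1·3^3 + 1·3^4 + 1·3^5. Digit sequence: (1, 2, 0, 1, 1, 1).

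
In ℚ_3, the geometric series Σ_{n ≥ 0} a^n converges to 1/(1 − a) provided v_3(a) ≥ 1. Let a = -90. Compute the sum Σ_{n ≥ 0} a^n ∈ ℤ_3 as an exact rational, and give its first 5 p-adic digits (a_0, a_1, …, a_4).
Σ a^n = 1/(1 − a) = 1/91;  first 5 digits = (1, 0, 2, 2, 2)

v_3(a) = 2 ≥ 1, so the series converges in ℤ_3 to 1/(1 − a) = 1/(1 − (-90)) = 1/91. Expand this rational in ℤ_3: compute digits iteratively via d_i = x_i mod 3, x_{i+1} = (x_i − d_i)/3. The first 5 digits are (1, 0, 2, 2, 2).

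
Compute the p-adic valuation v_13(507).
v_13(507) = 2

v_13(n) is the largest exponent k such that 13^k divides n. Factor out: 507 = 13^2 · 3. (Sign doesn't affect v_p.) So v_13(507) = 2.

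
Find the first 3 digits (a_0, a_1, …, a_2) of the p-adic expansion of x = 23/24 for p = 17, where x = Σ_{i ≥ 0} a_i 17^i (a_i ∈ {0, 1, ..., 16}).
(a_0, …, a_2) = (13, 0, 12)

v_17(23/24) = 0 (numerator and denominator both coprime to 17), so x ∈ ℤ_17^×. Compute digits iteratively via a_i = x_i mod 17, x_{i+1} = (x_i − a_i)/17, with x_0 = x:
  x_0 = 23/24;  a_0 = 13;  x_1 = (x_0 − 13)/17 = -17/24
  x_1 = -17/24;  a_1 = 0;  x_2 = (x_1 − 0)/17 = -1/24
  x_2 = -1/24;  a_2 = 12;  x_3 = (x_2 − 12)/17 = -17/24
Digits: (13, 0, 12).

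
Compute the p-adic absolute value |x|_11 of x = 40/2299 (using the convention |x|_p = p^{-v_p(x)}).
|40/2299|_11 = 121

Step 1 — compute v_11(x) by factoring powers of 11 out of the numerator and denominator: v_11(40/2299) = -2. Step 2 — apply |x|_p = p^{-v_p(x)} = 11^{2} = 121.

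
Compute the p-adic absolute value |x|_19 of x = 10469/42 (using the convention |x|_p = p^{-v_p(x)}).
|10469/42|_19 = 1/361

Step 1 — compute v_19(x) by factoring powers of 19 out of the numerator and denominator: v_19(10469/42) = 2. Step 2 — apply |x|_p = p^{-v_p(x)} = 19^{-2} = 1/361.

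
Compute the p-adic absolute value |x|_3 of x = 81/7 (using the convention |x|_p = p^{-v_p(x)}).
|81/7|_3 = 1/81

Step 1 — compute v_3(x) by factoring powers of 3 out of the numerator and denominator: v_3(81/7) = 4. Step 2 — apply |x|_p = p^{-v_p(x)} = 3^{-4} = 1/81.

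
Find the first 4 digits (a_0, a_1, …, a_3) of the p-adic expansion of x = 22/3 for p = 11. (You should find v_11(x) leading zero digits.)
(a_0, …, a_3) = (0, 8, 3, 7)

v_11(22/3) = 1, so a_0 = ... = a_0 = 0. Factor out: x = 11^1 · u with u = 2/3 a unit in ℤ_11. Expand u iteratively via a_{v+i} = u_i mod 11, u_{i+1} = (u_i − a_{v+i})/11:
  u_0 = 2/3;  a_1 = 8;  u_1 = (u_0 − 8)/11 = -2/3
  u_1 = -2/3;  a_2 = 3;  u_2 = (u_1 − 3)/11 = -1/3
  u_2 = -1/3;  a_3 = 7;  u_3 = (u_2 − 7)/11 = -2/3
Digits: (0, 8, 3, 7).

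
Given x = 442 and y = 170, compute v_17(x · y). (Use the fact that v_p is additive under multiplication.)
v_17(75140) = 2

v_p(x) = 1 (factor: 442 = 17^1 · 26); v_p(y) = 1 (factor: 170 = 17^1 · 10). Additivity: v_p(xy) = v_p(x) + v_p(y) = 1 + 1 = 2. (Direct check: xy = 75140 = 17^2 · (260).)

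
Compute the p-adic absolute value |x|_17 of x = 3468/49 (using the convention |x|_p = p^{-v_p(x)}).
|3468/49|_17 = 1/289

Step 1 — compute v_17(x) by factoring powers of 17 out of the numerator and denominator: v_17(3468/49) = 2. Step 2 — apply |x|_p = p^{-v_p(x)} = 17^{-2} = 1/289.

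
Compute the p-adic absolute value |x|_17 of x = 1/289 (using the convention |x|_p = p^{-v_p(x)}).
|1/289|_17 = 289

Step 1 — compute v_17(x) by factoring powers of 17 out of the numerator and denominator: v_17(1/289) = -2. Step 2 — apply |x|_p = p^{-v_p(x)} = 17^{2} = 289.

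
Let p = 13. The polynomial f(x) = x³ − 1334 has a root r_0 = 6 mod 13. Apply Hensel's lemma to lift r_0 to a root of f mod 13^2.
r_1 = 32 (mod 169)

Hensel: r_{i+1} = r_i − f(r_i)/f′(r_i) mod 13^{i+2}, where f′(x) = 3x². Iterate:
  r_0 = 6 (mod 13)
  r_1 = 32 (mod 169)
Final: r = 32 with f(r) ≡ 0 mod 13^2.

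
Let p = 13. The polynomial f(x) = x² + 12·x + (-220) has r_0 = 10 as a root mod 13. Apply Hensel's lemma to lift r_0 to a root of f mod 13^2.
r_1 = 10 (mod 169)

Hensel: r_{i+1} = r_i − f(r_i)·(f′(r_i))^{-1} mod 13^{i+2}, f′(x) = 2x + 12. Iterate:
  r_0 = 10 (mod 13)
  r_1 = 10 (mod 169)
Final: r = 10 satisfies f(r) ≡ 0 mod 13^2.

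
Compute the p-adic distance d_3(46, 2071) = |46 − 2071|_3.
d_3(46, 2071) = 1/81

Step 1 — x − y = 46 − 2071 = -2025. Step 2 — v_3(-2025) = 4 (factor: -2025 = −(3^4 · 25); the sign does not affect v_p). Step 3 — |x − y|_3 = 3^{-4} = 1/81.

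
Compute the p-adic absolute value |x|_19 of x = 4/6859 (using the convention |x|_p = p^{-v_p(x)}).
|4/6859|_19 = 6859

Step 1 — compute v_19(x) by factoring powers of 19 out of the numerator and denominator: v_19(4/6859) = -3. Step 2 — apply |x|_p = p^{-v_p(x)} = 19^{3} = 6859.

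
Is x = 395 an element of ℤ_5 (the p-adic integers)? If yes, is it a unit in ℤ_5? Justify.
x ∈ ℤ_5 but not a unit; v_5(x) = 1 > 0

ℤ_5 = {x ∈ ℚ_5 : v_5(x) ≥ 0} and ℤ_5^× = {x ∈ ℤ_5 : v_5(x) = 0}. Here v_5(395) = v_5(num) − v_5(den) = 1; compare against these criteria.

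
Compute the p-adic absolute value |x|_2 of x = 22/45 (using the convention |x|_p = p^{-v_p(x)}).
|22/45|_2 = 1/2

Step 1 — compute v_2(x) by factoring powers of 2 out of the numerator and denominator: v_2(22/45) = 1. Step 2 — apply |x|_p = p^{-v_p(x)} = 2^{-1} = 1/2.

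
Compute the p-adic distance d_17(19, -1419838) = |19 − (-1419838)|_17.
d_17(19, -1419838) = 1/1419857

Step 1 — x − y = 19 − (-1419838) = 1419857. Step 2 — v_17(1419857) = 5 (factor: 1419857 = (17^5 · 1); the sign does not affect v_p). Step 3 — |x − y|_17 = 17^{-5} = 1/1419857.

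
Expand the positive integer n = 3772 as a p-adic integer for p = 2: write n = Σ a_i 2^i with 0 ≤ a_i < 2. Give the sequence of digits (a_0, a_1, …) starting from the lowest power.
(a_0, a_1, …) = (0, 0, 1, 1, 1, 1, 0, 1, 0, 1, 1, 1)

Repeated division by 2 gives the digits low-to-high: 3772 = 1·2^2 + 1·2^3 + 1·2^4 + 1·2^5 + 1·2^7 + 1·2^9 + 1·2^10 + 1·2^11. Digit sequence: (0, 0, 1, 1, 1, 1, 0, 1, 0, 1, 1, 1).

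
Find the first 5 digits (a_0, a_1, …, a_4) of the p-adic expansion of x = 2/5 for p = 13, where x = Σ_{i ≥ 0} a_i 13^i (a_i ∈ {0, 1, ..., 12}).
(a_0, …, a_4) = (3, 5, 10, 7, 2)

v_13(2/5) = 0 (numerator and denominator both coprime to 13), so x ∈ ℤ_13^×. Compute digits iteratively via a_i = x_i mod 13, x_{i+1} = (x_i − a_i)/13, with x_0 = x:
  x_0 = 2/5;  a_0 = 3;  x_1 = (x_0 − 3)/13 = -1/5
  x_1 = -1/5;  a_1 = 5;  x_2 = (x_1 − 5)/13 = -2/5
  x_2 = -2/5;  a_2 = 10;  x_3 = (x_2 − 10)/13 = -4/5
  x_3 = -4/5;  a_3 = 7;  x_4 = (x_3 − 7)/13 = -3/5
  x_4 = -3/5;  a_4 = 2;  x_5 = (x_4 − 2)/13 = -1/5
Digits: (3, 5, 10, 7, 2).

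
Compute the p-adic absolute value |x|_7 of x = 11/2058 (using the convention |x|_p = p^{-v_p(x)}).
|11/2058|_7 = 343

Step 1 — compute v_7(x) by factoring powers of 7 out of the numerator and denominator: v_7(11/2058) = -3. Step 2 — apply |x|_p = p^{-v_p(x)} = 7^{3} = 343.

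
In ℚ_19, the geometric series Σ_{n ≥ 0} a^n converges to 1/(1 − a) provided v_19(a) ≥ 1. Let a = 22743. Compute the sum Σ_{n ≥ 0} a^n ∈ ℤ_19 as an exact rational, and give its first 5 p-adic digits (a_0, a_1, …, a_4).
Σ a^n = 1/(1 − a) = -1/22742;  first 5 digits = (1, 0, 6, 3, 17)

v_19(a) = 2 ≥ 1, so the series converges in ℤ_19 to 1/(1 − a) = 1/(1 − 22743) = -1/22742. Expand this rational in ℤ_19: compute digits iteratively via d_i = x_i mod 19, x_{i+1} = (x_i − d_i)/19. The first 5 digits are (1, 0, 6, 3, 17).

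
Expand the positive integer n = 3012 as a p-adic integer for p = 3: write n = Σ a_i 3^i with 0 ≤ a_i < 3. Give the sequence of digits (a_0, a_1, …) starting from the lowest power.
(a_0, a_1, …) = (0, 2, 1, 0, 1, 0, 1, 1)

Repeated division by 3 gives the digits low-to-high: 3012 = 2·3^1 + 1·3^2 + 1·3^4 + 1·3^6 + 1·3^7. Digit sequence: (0, 2, 1, 0, 1, 0, 1, 1).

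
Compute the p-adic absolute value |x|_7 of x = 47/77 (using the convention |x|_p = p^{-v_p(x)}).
|47/77|_7 = 7

Step 1 — compute v_7(x) by factoring powers of 7 out of the numerator and denominator: v_7(47/77) = -1. Step 2 — apply |x|_p = p^{-v_p(x)} = 7^{1} = 7.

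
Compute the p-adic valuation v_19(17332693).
v_19(17332693) = 5

v_19(n) is the largest exponent k such that 19^k divides n. Factor out: 17332693 = 19^5 · 7. (Sign doesn't affect v_p.) So v_19(17332693) = 5.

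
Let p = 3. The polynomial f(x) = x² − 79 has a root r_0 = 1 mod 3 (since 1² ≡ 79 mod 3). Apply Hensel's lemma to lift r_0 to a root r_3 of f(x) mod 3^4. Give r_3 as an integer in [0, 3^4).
r_3 = 22 (mod 81)

Hensel's recurrence: r_{i+1} = r_i − f(r_i)·(f′(r_i))^{-1} mod 3^{i+2}, with f′(x) = 2x. Iterate:
  r_0 = 1 (mod 3)
  r_1 = 4 (mod 9)
  r_2 = 22 (mod 27)
  r_3 = 22 (mod 81)
Final: r_3 = 22, and one checks f(r_3) ≡ 0 mod 3^4.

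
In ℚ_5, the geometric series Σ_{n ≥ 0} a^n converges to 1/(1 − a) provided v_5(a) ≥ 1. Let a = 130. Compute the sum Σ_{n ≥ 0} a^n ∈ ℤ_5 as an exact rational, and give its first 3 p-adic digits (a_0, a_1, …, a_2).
Σ a^n = 1/(1 − a) = -1/129;  first 3 digits = (1, 1, 1)

v_5(a) = 1 ≥ 1, so the series converges in ℤ_5 to 1/(1 − a) = 1/(1 − 130) = -1/129. Expand this rational in ℤ_5: compute digits iteratively via d_i = x_i mod 5, x_{i+1} = (x_i − d_i)/5. The first 3 digits are (1, 1, 1).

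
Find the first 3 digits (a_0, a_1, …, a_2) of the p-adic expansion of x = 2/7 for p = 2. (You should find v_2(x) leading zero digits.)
(a_0, …, a_2) = (0, 1, 1)

v_2(2/7) = 1, so a_0 = ... = a_0 = 0. Factor out: x = 2^1 · u with u = 1/7 a unit in ℤ_2. Expand u iteratively via a_{v+i} = u_i mod 2, u_{i+1} = (u_i − a_{v+i})/2:
  u_0 = 1/7;  a_1 = 1;  u_1 = (u_0 − 1)/2 = -3/7
  u_1 = -3/7;  a_2 = 1;  u_2 = (u_1 − 1)/2 = -5/7
Digits: (0, 1, 1).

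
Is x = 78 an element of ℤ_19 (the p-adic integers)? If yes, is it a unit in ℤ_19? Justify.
x ∈ ℤ_19^× (unit); v_19(x) = 0

ℤ_19 = {x ∈ ℚ_19 : v_19(x) ≥ 0} and ℤ_19^× = {x ∈ ℤ_19 : v_19(x) = 0}. Here v_19(78) = v_19(num) − v_19(den) = 0; compare against these criteria.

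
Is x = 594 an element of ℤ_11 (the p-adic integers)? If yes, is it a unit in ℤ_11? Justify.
x ∈ ℤ_11 but not a unit; v_11(x) = 1 > 0

ℤ_11 = {x ∈ ℚ_11 : v_11(x) ≥ 0} and ℤ_11^× = {x ∈ ℤ_11 : v_11(x) = 0}. Here v_11(594) = v_11(num) − v_11(den) = 1; compare against these criteria.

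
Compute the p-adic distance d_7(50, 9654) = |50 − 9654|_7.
d_7(50, 9654) = 1/2401

Step 1 — x − y = 50 − 9654 = -9604. Step 2 — v_7(-9604) = 4 (factor: -9604 = −(7^4 · 4); the sign does not affect v_p). Step 3 — |x − y|_7 = 7^{-4} = 1/2401.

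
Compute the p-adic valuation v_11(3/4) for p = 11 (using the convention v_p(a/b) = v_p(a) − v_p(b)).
v_11(3/4) = 0

Factor powers of 11 from the numerator and denominator of the reduced fraction: 3 = 11^0 · 3 and 4 = 11^0 · 4. Apply v_p(a/b) = v_p(a) − v_p(b): v_11(3/4) = 0 − 0 = 0.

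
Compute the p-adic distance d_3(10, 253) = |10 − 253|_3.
d_3(10, 253) = 1/243

Step 1 — x − y = 10 − 253 = -243. Step 2 — v_3(-243) = 5 (factor: -243 = −(3^5 · 1); the sign does not affect v_p). Step 3 — |x − y|_3 = 3^{-5} = 1/243.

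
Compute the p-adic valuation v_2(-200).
v_2(-200) = 3

v_2(n) is the largest exponent k such that 2^k divides n. Factor out: -200 = -2^3 · 25. (Sign doesn't affect v_p.) So v_2(-200) = 3.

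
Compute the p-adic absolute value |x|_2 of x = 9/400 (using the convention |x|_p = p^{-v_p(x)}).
|9/400|_2 = 16

Step 1 — compute v_2(x) by factoring powers of 2 out of the numerator and denominator: v_2(9/400) = -4. Step 2 — apply |x|_p = p^{-v_p(x)} = 2^{4} = 16.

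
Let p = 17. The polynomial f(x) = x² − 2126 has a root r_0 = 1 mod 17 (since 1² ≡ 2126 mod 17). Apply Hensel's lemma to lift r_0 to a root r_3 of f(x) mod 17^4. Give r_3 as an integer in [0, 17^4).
r_3 = 14502 (mod 83521)

Hensel's recurrence: r_{i+1} = r_i − f(r_i)·(f′(r_i))^{-1} mod 17^{i+2}, with f′(x) = 2x. Iterate:
  r_0 = 1 (mod 17)
  r_1 = 52 (mod 289)
  r_2 = 4676 (mod 4913)
  r_3 = 14502 (mod 83521)
Final: r_3 = 14502, and one checks f(r_3) ≡ 0 mod 17^4.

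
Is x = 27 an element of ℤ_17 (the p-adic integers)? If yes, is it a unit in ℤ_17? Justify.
x ∈ ℤ_17^× (unit); v_17(x) = 0

ℤ_17 = {x ∈ ℚ_17 : v_17(x) ≥ 0} and ℤ_17^× = {x ∈ ℤ_17 : v_17(x) = 0}. Here v_17(27) = v_17(num) − v_17(den) = 0; compare against these criteria.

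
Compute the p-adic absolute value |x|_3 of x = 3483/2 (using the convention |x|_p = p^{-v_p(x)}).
|3483/2|_3 = 1/81

Step 1 — compute v_3(x) by factoring powers of 3 out of the numerator and denominator: v_3(3483/2) = 4. Step 2 — apply |x|_p = p^{-v_p(x)} = 3^{-4} = 1/81.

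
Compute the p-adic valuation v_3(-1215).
v_3(-1215) = 5

v_3(n) is the largest exponent k such that 3^k divides n. Factor out: -1215 = -3^5 · 5. (Sign doesn't affect v_p.) So v_3(-1215) = 5.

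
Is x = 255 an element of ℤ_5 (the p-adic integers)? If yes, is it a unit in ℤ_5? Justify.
x ∈ ℤ_5 but not a unit; v_5(x) = 1 > 0

ℤ_5 = {x ∈ ℚ_5 : v_5(x) ≥ 0} and ℤ_5^× = {x ∈ ℤ_5 : v_5(x) = 0}. Here v_5(255) = v_5(num) − v_5(den) = 1; compare against these criteria.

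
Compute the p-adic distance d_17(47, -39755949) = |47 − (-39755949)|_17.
d_17(47, -39755949) = 1/1419857

Step 1 — x − y = 47 − (-39755949) = 39755996. Step 2 — v_17(39755996) = 5 (factor: 39755996 = (17^5 · 28); the sign does not affect v_p). Step 3 — |x − y|_17 = 17^{-5} = 1/1419857.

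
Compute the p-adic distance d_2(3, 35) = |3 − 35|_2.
d_2(3, 35) = 1/32

Step 1 — x − y = 3 − 35 = -32. Step 2 — v_2(-32) = 5 (factor: -32 = −(2^5 · 1); the sign does not affect v_p). Step 3 — |x − y|_2 = 2^{-5} = 1/32.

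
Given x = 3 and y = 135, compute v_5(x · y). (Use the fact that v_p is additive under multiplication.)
v_5(405) = 1

v_p(x) = 0 (factor: 3 = 5^0 · 3); v_p(y) = 1 (factor: 135 = 5^1 · 27). Additivity: v_p(xy) = v_p(x) + v_p(y) = 0 + 1 = 1. (Direct check: xy = 405 = 5^1 · (81).)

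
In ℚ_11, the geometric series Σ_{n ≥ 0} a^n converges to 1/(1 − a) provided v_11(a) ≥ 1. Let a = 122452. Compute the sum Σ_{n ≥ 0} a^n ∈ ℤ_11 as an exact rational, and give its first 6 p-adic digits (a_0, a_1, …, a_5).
Σ a^n = 1/(1 − a) = -1/122451;  first 6 digits = (1, 0, 0, 4, 8, 0)

v_11(a) = 3 ≥ 1, so the series converges in ℤ_11 to 1/(1 − a) = 1/(1 − 122452) = -1/122451. Expand this rational in ℤ_11: compute digits iteratively via d_i = x_i mod 11, x_{i+1} = (x_i − d_i)/11. The first 6 digits are (1, 0, 0, 4, 8, 0).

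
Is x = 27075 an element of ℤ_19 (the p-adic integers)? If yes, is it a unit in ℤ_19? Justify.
x ∈ ℤ_19 but not a unit; v_19(x) = 2 > 0

ℤ_19 = {x ∈ ℚ_19 : v_19(x) ≥ 0} and ℤ_19^× = {x ∈ ℤ_19 : v_19(x) = 0}. Here v_19(27075) = v_19(num) − v_19(den) = 2; compare against these criteria.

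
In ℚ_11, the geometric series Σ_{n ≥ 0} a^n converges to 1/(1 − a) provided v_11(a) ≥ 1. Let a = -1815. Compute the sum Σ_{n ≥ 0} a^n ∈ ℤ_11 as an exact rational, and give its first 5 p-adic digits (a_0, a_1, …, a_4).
Σ a^n = 1/(1 − a) = 1/1816;  first 5 digits = (1, 0, 7, 9, 4)

v_11(a) = 2 ≥ 1, so the series converges in ℤ_11 to 1/(1 − a) = 1/(1 − (-1815)) = 1/1816. Expand this rational in ℤ_11: compute digits iteratively via d_i = x_i mod 11, x_{i+1} = (x_i − d_i)/11. The first 5 digits are (1, 0, 7, 9, 4).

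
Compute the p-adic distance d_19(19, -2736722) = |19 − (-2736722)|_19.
d_19(19, -2736722) = 1/130321

Step 1 — x − y = 19 − (-2736722) = 2736741. Step 2 — v_19(2736741) = 4 (factor: 2736741 = (19^4 · 21); the sign does not affect v_p). Step 3 — |x − y|_19 = 19^{-4} = 1/130321.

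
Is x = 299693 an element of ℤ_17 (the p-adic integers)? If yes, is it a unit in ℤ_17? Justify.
x ∈ ℤ_17 but not a unit; v_17(x) = 3 > 0

ℤ_17 = {x ∈ ℚ_17 : v_17(x) ≥ 0} and ℤ_17^× = {x ∈ ℤ_17 : v_17(x) = 0}. Here v_17(299693) = v_17(num) − v_17(den) = 3; compare against these criteria.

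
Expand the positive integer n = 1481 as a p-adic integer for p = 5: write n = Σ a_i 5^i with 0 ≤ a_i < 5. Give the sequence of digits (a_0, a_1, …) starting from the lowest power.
(a_0, a_1, …) = (1, 1, 4, 1, 2)

Repeated division by 5 gives the digits low-to-high: 1481 = 1 + 1·5^1 + 4·5^2 + 1·5^3 + 2·5^4. Digit sequence: (1, 1, 4, 1, 2).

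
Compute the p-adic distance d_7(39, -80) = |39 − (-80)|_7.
d_7(39, -80) = 1/7

Step 1 — x − y = 39 − (-80) = 119. Step 2 — v_7(119) = 1 (factor: 119 = (7^1 · 17); the sign does not affect v_p). Step 3 — |x − y|_7 = 7^{-1} = 1/7.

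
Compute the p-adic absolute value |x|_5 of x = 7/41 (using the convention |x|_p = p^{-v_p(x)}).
|7/41|_5 = 1

Step 1 — compute v_5(x) by factoring powers of 5 out of the numerator and denominator: v_5(7/41) = 0. Step 2 — apply |x|_p = p^{-v_p(x)} = 5^{0} = 1.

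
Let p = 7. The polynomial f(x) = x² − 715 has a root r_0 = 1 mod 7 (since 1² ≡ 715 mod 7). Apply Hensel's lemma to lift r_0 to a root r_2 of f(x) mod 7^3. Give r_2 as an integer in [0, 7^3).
r_2 = 260 (mod 343)

Hensel's recurrence: r_{i+1} = r_i − f(r_i)·(f′(r_i))^{-1} mod 7^{i+2}, with f′(x) = 2x. Iterate:
  r_0 = 1 (mod 7)
  r_1 = 15 (mod 49)
  r_2 = 260 (mod 343)
Final: r_2 = 260, and one checks f(r_2) ≡ 0 mod 7^3.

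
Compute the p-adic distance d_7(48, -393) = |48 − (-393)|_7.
d_7(48, -393) = 1/49

Step 1 — x − y = 48 − (-393) = 441. Step 2 — v_7(441) = 2 (factor: 441 = (7^2 · 9); the sign does not affect v_p). Step 3 — |x − y|_7 = 7^{-2} = 1/49.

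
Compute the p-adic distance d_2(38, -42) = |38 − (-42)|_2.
d_2(38, -42) = 1/16

Step 1 — x − y = 38 − (-42) = 80. Step 2 — v_2(80) = 4 (factor: 80 = (2^4 · 5); the sign does not affect v_p). Step 3 — |x − y|_2 = 2^{-4} = 1/16.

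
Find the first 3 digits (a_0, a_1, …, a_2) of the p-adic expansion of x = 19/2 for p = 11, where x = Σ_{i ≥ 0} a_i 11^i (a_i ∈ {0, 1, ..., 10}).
(a_0, …, a_2) = (4, 6, 5)

v_11(19/2) = 0 (numerator and denominator both coprime to 11), so x ∈ ℤ_11^×. Compute digits iteratively via a_i = x_i mod 11, x_{i+1} = (x_i − a_i)/11, with x_0 = x:
  x_0 = 19/2;  a_0 = 4;  x_1 = (x_0 − 4)/11 = 1/2
  x_1 = 1/2;  a_1 = 6;  x_2 = (x_1 − 6)/11 = -1/2
  x_2 = -1/2;  a_2 = 5;  x_3 = (x_2 − 5)/11 = -1/2
Digits: (4, 6, 5).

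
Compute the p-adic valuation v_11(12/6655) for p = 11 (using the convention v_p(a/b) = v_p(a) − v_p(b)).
v_11(12/6655) = -3

Factor powers of 11 from the numerator and denominator of the reduced fraction: 12 = 11^0 · 12 and 6655 = 11^3 · 5. Apply v_p(a/b) = v_p(a) − v_p(b): v_11(12/6655) = 0 − 3 = -3.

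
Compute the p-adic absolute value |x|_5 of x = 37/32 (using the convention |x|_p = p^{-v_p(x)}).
|37/32|_5 = 1

Step 1 — compute v_5(x) by factoring powers of 5 out of the numerator and denominator: v_5(37/32) = 0. Step 2 — apply |x|_p = p^{-v_p(x)} = 5^{0} = 1.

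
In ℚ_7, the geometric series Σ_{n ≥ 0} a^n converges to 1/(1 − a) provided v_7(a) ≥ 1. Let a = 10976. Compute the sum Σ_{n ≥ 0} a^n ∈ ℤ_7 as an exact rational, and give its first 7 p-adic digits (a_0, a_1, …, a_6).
Σ a^n = 1/(1 − a) = -1/10975;  first 7 digits = (1, 0, 0, 4, 4, 0, 2)

v_7(a) = 3 ≥ 1, so the series converges in ℤ_7 to 1/(1 − a) = 1/(1 − 10976) = -1/10975. Expand this rational in ℤ_7: compute digits iteratively via d_i = x_i mod 7, x_{i+1} = (x_i − d_i)/7. The first 7 digits are (1, 0, 0, 4, 4, 0, 2).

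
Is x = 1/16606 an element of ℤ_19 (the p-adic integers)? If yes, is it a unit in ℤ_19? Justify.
x ∉ ℤ_19 (v_19(x) = -2 < 0)

ℤ_19 = {x ∈ ℚ_19 : v_19(x) ≥ 0} and ℤ_19^× = {x ∈ ℤ_19 : v_19(x) = 0}. Here v_19(1/16606) = v_19(num) − v_19(den) = -2; compare against these criteria.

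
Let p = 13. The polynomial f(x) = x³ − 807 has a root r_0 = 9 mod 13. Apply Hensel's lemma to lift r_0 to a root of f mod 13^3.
r_2 = 1764 (mod 2197)

Hensel: r_{i+1} = r_i − f(r_i)/f′(r_i) mod 13^{i+2}, where f′(x) = 3x². Iterate:
  r_0 = 9 (mod 13)
  r_1 = 74 (mod 169)
  r_2 = 1764 (mod 2197)
Final: r = 1764 with f(r) ≡ 0 mod 13^3.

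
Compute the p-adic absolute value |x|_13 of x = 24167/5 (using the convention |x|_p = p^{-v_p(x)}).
|24167/5|_13 = 1/2197

Step 1 — compute v_13(x) by factoring powers of 13 out of the numerator and denominator: v_13(24167/5) = 3. Step 2 — apply |x|_p = p^{-v_p(x)} = 13^{-3} = 1/2197.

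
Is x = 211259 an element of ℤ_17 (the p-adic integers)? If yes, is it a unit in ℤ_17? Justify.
x ∈ ℤ_17 but not a unit; v_17(x) = 3 > 0

ℤ_17 = {x ∈ ℚ_17 : v_17(x) ≥ 0} and ℤ_17^× = {x ∈ ℤ_17 : v_17(x) = 0}. Here v_17(211259) = v_17(num) − v_17(den) = 3; compare against these criteria.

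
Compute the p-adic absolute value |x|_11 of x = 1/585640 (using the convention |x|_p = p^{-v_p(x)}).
|1/585640|_11 = 14641

Step 1 — compute v_11(x) by factoring powers of 11 out of the numerator and denominator: v_11(1/585640) = -4. Step 2 — apply |x|_p = p^{-v_p(x)} = 11^{4} = 14641.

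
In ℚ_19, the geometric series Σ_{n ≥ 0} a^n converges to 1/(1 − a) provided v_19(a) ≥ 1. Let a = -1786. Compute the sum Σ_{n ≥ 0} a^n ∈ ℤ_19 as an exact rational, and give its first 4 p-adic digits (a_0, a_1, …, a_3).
Σ a^n = 1/(1 − a) = 1/1787;  first 4 digits = (1, 1, 15, 9)

v_19(a) = 1 ≥ 1, so the series converges in ℤ_19 to 1/(1 − a) = 1/(1 − (-1786)) = 1/1787. Expand this rational in ℤ_19: compute digits iteratively via d_i = x_i mod 19, x_{i+1} = (x_i − d_i)/19. The first 4 digits are (1, 1, 15, 9).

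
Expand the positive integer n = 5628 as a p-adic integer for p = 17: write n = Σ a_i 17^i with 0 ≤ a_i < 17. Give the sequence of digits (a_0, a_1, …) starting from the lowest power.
(a_0, a_1, …) = (1, 8, 2, 1)

Repeated division by 17 gives the digits low-to-high: 5628 = 1 + 8·17^1 + 2·17^2 + 1·17^3. Digit sequence: (1, 8, 2, 1).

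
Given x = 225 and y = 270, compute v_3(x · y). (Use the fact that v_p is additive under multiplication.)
v_3(60750) = 5

v_p(x) = 2 (factor: 225 = 3^2 · 25); v_p(y) = 3 (factor: 270 = 3^3 · 10). Additivity: v_p(xy) = v_p(x) + v_p(y) = 2 + 3 = 5. (Direct check: xy = 60750 = 3^5 · (250).)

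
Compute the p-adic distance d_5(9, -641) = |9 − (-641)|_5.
d_5(9, -641) = 1/25

Step 1 — x − y = 9 − (-641) = 650. Step 2 — v_5(650) = 2 (factor: 650 = (5^2 · 26); the sign does not affect v_p). Step 3 — |x − y|_5 = 5^{-2} = 1/25.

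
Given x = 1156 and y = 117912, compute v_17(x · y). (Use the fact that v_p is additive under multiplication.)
v_17(136306272) = 5

v_p(x) = 2 (factor: 1156 = 17^2 · 4); v_p(y) = 3 (factor: 117912 = 17^3 · 24). Additivity: v_p(xy) = v_p(x) + v_p(y) = 2 + 3 = 5. (Direct check: xy = 136306272 = 17^5 · (96).)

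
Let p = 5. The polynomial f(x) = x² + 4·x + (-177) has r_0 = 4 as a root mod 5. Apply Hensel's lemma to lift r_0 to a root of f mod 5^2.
r_1 = 14 (mod 25)

Hensel: r_{i+1} = r_i − f(r_i)·(f′(r_i))^{-1} mod 5^{i+2}, f′(x) = 2x + 4. Iterate:
  r_0 = 4 (mod 5)
  r_1 = 14 (mod 25)
Final: r = 14 satisfies f(r) ≡ 0 mod 5^2.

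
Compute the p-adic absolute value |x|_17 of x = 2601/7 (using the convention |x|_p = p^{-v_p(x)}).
|2601/7|_17 = 1/289

Step 1 — compute v_17(x) by factoring powers of 17 out of the numerator and denominator: v_17(2601/7) = 2. Step 2 — apply |x|_p = p^{-v_p(x)} = 17^{-2} = 1/289.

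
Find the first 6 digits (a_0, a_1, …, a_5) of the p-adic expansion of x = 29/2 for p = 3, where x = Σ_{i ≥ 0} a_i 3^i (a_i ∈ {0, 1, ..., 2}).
(a_0, …, a_5) = (1, 0, 0, 2, 1, 1)

v_3(29/2) = 0 (numerator and denominator both coprime to 3), so x ∈ ℤ_3^×. Compute digits iteratively via a_i = x_i mod 3, x_{i+1} = (x_i − a_i)/3, with x_0 = x:
  x_0 = 29/2;  a_0 = 1;  x_1 = (x_0 − 1)/3 = 9/2
  x_1 = 9/2;  a_1 = 0;  x_2 = (x_1 − 0)/3 = 3/2
  x_2 = 3/2;  a_2 = 0;  x_3 = (x_2 − 0)/3 = 1/2
  x_3 = 1/2;  a_3 = 2;  x_4 = (x_3 − 2)/3 = -1/2
  x_4 = -1/2;  a_4 = 1;  x_5 = (x_4 − 1)/3 = -1/2
  x_5 = -1/2;  a_5 = 1;  x_6 = (x_5 − 1)/3 = -1/2
Digits: (1, 0, 0, 2, 1, 1).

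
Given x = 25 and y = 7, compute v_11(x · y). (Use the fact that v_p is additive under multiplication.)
v_11(175) = 0

v_p(x) = 0 (factor: 25 = 11^0 · 25); v_p(y) = 0 (factor: 7 = 11^0 · 7). Additivity: v_p(xy) = v_p(x) + v_p(y) = 0 + 0 = 0. (Direct check: xy = 175 = 11^0 · (175).)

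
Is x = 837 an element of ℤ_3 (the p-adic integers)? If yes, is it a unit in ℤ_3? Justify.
x ∈ ℤ_3 but not a unit; v_3(x) = 3 > 0

ℤ_3 = {x ∈ ℚ_3 : v_3(x) ≥ 0} and ℤ_3^× = {x ∈ ℤ_3 : v_3(x) = 0}. Here v_3(837) = v_3(num) − v_3(den) = 3; compare against these criteria.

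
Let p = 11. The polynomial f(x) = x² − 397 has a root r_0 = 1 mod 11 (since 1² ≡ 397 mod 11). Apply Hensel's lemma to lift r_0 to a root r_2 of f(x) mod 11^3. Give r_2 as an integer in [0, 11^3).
r_2 = 562 (mod 1331)

Hensel's recurrence: r_{i+1} = r_i − f(r_i)·(f′(r_i))^{-1} mod 11^{i+2}, with f′(x) = 2x. Iterate:
  r_0 = 1 (mod 11)
  r_1 = 78 (mod 121)
  r_2 = 562 (mod 1331)
Final: r_2 = 562, and one checks f(r_2) ≡ 0 mod 11^3.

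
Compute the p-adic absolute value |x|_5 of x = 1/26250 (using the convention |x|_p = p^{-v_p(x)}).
|1/26250|_5 = 625

Step 1 — compute v_5(x) by factoring powers of 5 out of the numerator and denominator: v_5(1/26250) = -4. Step 2 — apply |x|_p = p^{-v_p(x)} = 5^{4} = 625.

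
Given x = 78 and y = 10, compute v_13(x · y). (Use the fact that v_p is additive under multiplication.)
v_13(780) = 1

v_p(x) = 1 (factor: 78 = 13^1 · 6); v_p(y) = 0 (factor: 10 = 13^0 · 10). Additivity: v_p(xy) = v_p(x) + v_p(y) = 1 + 0 = 1. (Direct check: xy = 780 = 13^1 · (60).)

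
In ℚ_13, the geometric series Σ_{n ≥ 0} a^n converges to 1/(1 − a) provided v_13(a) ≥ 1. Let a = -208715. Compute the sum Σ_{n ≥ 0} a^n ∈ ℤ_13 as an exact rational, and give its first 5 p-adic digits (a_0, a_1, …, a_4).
Σ a^n = 1/(1 − a) = 1/208716;  first 5 digits = (1, 0, 0, 9, 5)

v_13(a) = 3 ≥ 1, so the series converges in ℤ_13 to 1/(1 − a) = 1/(1 − (-208715)) = 1/208716. Expand this rational in ℤ_13: compute digits iteratively via d_i = x_i mod 13, x_{i+1} = (x_i − d_i)/13. The first 5 digits are (1, 0, 0, 9, 5).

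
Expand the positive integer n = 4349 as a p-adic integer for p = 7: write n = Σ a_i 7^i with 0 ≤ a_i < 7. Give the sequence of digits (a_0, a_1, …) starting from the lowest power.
(a_0, a_1, …) = (2, 5, 4, 5, 1)

Repeated division by 7 gives the digits low-to-high: 4349 = 2 + 5·7^1 + 4·7^2 + 5·7^3 + 1·7^4. Digit sequence: (2, 5, 4, 5, 1).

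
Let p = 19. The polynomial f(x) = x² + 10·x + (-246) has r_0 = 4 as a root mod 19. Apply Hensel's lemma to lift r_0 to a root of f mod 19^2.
r_1 = 175 (mod 361)

Hensel: r_{i+1} = r_i − f(r_i)·(f′(r_i))^{-1} mod 19^{i+2}, f′(x) = 2x + 10. Iterate:
  r_0 = 4 (mod 19)
  r_1 = 175 (mod 361)
Final: r = 175 satisfies f(r) ≡ 0 mod 19^2.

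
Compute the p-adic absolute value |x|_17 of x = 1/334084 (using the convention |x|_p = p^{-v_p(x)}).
|1/334084|_17 = 83521

Step 1 — compute v_17(x) by factoring powers of 17 out of the numerator and denominator: v_17(1/334084) = -4. Step 2 — apply |x|_p = p^{-v_p(x)} = 17^{4} = 83521.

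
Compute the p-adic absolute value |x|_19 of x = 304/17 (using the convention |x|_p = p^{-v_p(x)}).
|304/17|_19 = 1/19

Step 1 — compute v_19(x) by factoring powers of 19 out of the numerator and denominator: v_19(304/17) = 1. Step 2 — apply |x|_p = p^{-v_p(x)} = 19^{-1} = 1/19.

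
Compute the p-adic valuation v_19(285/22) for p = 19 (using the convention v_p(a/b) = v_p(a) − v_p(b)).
v_19(285/22) = 1

Factor powers of 19 from the numerator and denominator of the reduced fraction: 285 = 19^1 · 15 and 22 = 19^0 · 22. Apply v_p(a/b) = v_p(a) − v_p(b): v_19(285/22) = 1 − 0 = 1.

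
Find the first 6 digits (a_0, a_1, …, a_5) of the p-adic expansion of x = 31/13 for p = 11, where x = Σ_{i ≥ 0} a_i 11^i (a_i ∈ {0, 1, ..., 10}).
(a_0, …, a_5) = (10, 1, 10, 5, 2, 4)

v_11(31/13) = 0 (numerator and denominator both coprime to 11), so x ∈ ℤ_11^×. Compute digits iteratively via a_i = x_i mod 11, x_{i+1} = (x_i − a_i)/11, with x_0 = x:
  x_0 = 31/13;  a_0 = 10;  x_1 = (x_0 − 10)/11 = -9/13
  x_1 = -9/13;  a_1 = 1;  x_2 = (x_1 − 1)/11 = -2/13
  x_2 = -2/13;  a_2 = 10;  x_3 = (x_2 − 10)/11 = -12/13
  x_3 = -12/13;  a_3 = 5;  x_4 = (x_3 − 5)/11 = -7/13
  x_4 = -7/13;  a_4 = 2;  x_5 = (x_4 − 2)/11 = -3/13
  x_5 = -3/13;  a_5 = 4;  x_6 = (x_5 − 4)/11 = -5/13
Digits: (10, 1, 10, 5, 2, 4).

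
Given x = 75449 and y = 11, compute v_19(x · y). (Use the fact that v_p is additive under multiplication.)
v_19(829939) = 3

v_p(x) = 3 (factor: 75449 = 19^3 · 11); v_p(y) = 0 (factor: 11 = 19^0 · 11). Additivity: v_p(xy) = v_p(x) + v_p(y) = 3 + 0 = 3. (Direct check: xy = 829939 = 19^3 · (121).)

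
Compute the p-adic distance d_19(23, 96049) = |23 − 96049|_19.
d_19(23, 96049) = 1/6859

Step 1 — x − y = 23 − 96049 = -96026. Step 2 — v_19(-96026) = 3 (factor: -96026 = −(19^3 · 14); the sign does not affect v_p). Step 3 — |x − y|_19 = 19^{-3} = 1/6859.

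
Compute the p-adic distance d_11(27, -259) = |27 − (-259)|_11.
d_11(27, -259) = 1/11

Step 1 — x − y = 27 − (-259) = 286. Step 2 — v_11(286) = 1 (factor: 286 = (11^1 · 26); the sign does not affect v_p). Step 3 — |x − y|_11 = 11^{-1} = 1/11.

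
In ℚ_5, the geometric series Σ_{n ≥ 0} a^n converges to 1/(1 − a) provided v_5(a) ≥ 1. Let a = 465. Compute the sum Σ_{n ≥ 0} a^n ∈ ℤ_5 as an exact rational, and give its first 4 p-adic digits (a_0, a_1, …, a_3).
Σ a^n = 1/(1 − a) = -1/464;  first 4 digits = (1, 3, 2, 0)

v_5(a) = 1 ≥ 1, so the series converges in ℤ_5 to 1/(1 − a) = 1/(1 − 465) = -1/464. Expand this rational in ℤ_5: compute digits iteratively via d_i = x_i mod 5, x_{i+1} = (x_i − d_i)/5. The first 4 digits are (1, 3, 2, 0).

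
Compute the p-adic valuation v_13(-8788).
v_13(-8788) = 3

v_13(n) is the largest exponent k such that 13^k divides n. Factor out: -8788 = -13^3 · 4. (Sign doesn't affect v_p.) So v_13(-8788) = 3.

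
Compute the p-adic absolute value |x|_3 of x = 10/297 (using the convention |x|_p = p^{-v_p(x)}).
|10/297|_3 = 27

Step 1 — compute v_3(x) by factoring powers of 3 out of the numerator and denominator: v_3(10/297) = -3. Step 2 — apply |x|_p = p^{-v_p(x)} = 3^{3} = 27.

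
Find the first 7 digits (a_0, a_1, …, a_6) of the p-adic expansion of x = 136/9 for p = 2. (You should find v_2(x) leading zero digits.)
(a_0, …, a_6) = (0, 0, 0, 1, 0, 0, 1)

v_2(136/9) = 3, so a_0 = ... = a_2 = 0. Factor out: x = 2^3 · u with u = 17/9 a unit in ℤ_2. Expand u iteratively via a_{v+i} = u_i mod 2, u_{i+1} = (u_i − a_{v+i})/2:
  u_0 = 17/9;  a_3 = 1;  u_1 = (u_0 − 1)/2 = 4/9
  u_1 = 4/9;  a_4 = 0;  u_2 = (u_1 − 0)/2 = 2/9
  u_2 = 2/9;  a_5 = 0;  u_3 = (u_2 − 0)/2 = 1/9
  u_3 = 1/9;  a_6 = 1;  u_4 = (u_3 − 1)/2 = -4/9
Digits: (0, 0, 0, 1, 0, 0, 1).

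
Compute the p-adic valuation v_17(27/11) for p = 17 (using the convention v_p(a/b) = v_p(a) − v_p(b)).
v_17(27/11) = 0

Factor powers of 17 from the numerator and denominator of the reduced fraction: 27 = 17^0 · 27 and 11 = 17^0 · 11. Apply v_p(a/b) = v_p(a) − v_p(b): v_17(27/11) = 0 − 0 = 0.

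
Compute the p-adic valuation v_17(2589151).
v_17(2589151) = 4

v_17(n) is the largest exponent k such that 17^k divides n. Factor out: 2589151 = 17^4 · 31. (Sign doesn't affect v_p.) So v_17(2589151) = 4.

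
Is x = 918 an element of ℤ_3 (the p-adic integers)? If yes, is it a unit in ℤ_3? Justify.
x ∈ ℤ_3 but not a unit; v_3(x) = 3 > 0

ℤ_3 = {x ∈ ℚ_3 : v_3(x) ≥ 0} and ℤ_3^× = {x ∈ ℤ_3 : v_3(x) = 0}. Here v_3(918) = v_3(num) − v_3(den) = 3; compare against these criteria.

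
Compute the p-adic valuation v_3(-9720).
v_3(-9720) = 5

v_3(n) is the largest exponent k such that 3^k divides n. Factor out: -9720 = -3^5 · 40. (Sign doesn't affect v_p.) So v_3(-9720) = 5.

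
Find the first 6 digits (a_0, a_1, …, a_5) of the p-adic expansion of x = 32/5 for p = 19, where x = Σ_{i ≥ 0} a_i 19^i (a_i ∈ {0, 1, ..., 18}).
(a_0, …, a_5) = (14, 11, 7, 11, 7, 11)

v_19(32/5) = 0 (numerator and denominator both coprime to 19), so x ∈ ℤ_19^×. Compute digits iteratively via a_i = x_i mod 19, x_{i+1} = (x_i − a_i)/19, with x_0 = x:
  x_0 = 32/5;  a_0 = 14;  x_1 = (x_0 − 14)/19 = -2/5
  x_1 = -2/5;  a_1 = 11;  x_2 = (x_1 − 11)/19 = -3/5
  x_2 = -3/5;  a_2 = 7;  x_3 = (x_2 − 7)/19 = -2/5
  x_3 = -2/5;  a_3 = 11;  x_4 = (x_3 − 11)/19 = -3/5
  x_4 = -3/5;  a_4 = 7;  x_5 = (x_4 − 7)/19 = -2/5
  x_5 = -2/5;  a_5 = 11;  x_6 = (x_5 − 11)/19 = -3/5
Digits: (14, 11, 7, 11, 7, 11).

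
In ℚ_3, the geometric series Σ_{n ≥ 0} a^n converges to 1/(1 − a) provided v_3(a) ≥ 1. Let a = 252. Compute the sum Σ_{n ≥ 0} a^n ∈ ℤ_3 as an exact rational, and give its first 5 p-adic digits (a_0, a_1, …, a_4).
Σ a^n = 1/(1 − a) = -1/251;  first 5 digits = (1, 0, 1, 0, 1)

v_3(a) = 2 ≥ 1, so the series converges in ℤ_3 to 1/(1 − a) = 1/(1 − 252) = -1/251. Expand this rational in ℤ_3: compute digits iteratively via d_i = x_i mod 3, x_{i+1} = (x_i − d_i)/3. The first 5 digits are (1, 0, 1, 0, 1).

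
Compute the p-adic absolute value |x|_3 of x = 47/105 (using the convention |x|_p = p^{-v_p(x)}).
|47/105|_3 = 3

Step 1 — compute v_3(x) by factoring powers of 3 out of the numerator and denominator: v_3(47/105) = -1. Step 2 — apply |x|_p = p^{-v_p(x)} = 3^{1} = 3.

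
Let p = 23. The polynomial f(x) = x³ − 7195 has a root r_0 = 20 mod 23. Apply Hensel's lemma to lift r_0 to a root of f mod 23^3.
r_2 = 6828 (mod 12167)

Hensel: r_{i+1} = r_i − f(r_i)/f′(r_i) mod 23^{i+2}, where f′(x) = 3x². Iterate:
  r_0 = 20 (mod 23)
  r_1 = 480 (mod 529)
  r_2 = 6828 (mod 12167)
Final: r = 6828 with f(r) ≡ 0 mod 23^3.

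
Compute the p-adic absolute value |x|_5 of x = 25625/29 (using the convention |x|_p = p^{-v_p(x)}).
|25625/29|_5 = 1/625

Step 1 — compute v_5(x) by factoring powers of 5 out of the numerator and denominator: v_5(25625/29) = 4. Step 2 — apply |x|_p = p^{-v_p(x)} = 5^{-4} = 1/625.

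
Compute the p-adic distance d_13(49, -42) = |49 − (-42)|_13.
d_13(49, -42) = 1/13

Step 1 — x − y = 49 − (-42) = 91. Step 2 — v_13(91) = 1 (factor: 91 = (13^1 · 7); the sign does not affect v_p). Step 3 — |x − y|_13 = 13^{-1} = 1/13.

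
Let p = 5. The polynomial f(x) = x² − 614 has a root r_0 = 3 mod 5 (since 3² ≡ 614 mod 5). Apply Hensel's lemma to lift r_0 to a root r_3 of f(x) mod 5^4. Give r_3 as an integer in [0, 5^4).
r_3 = 433 (mod 625)

Hensel's recurrence: r_{i+1} = r_i − f(r_i)·(f′(r_i))^{-1} mod 5^{i+2}, with f′(x) = 2x. Iterate:
  r_0 = 3 (mod 5)
  r_1 = 8 (mod 25)
  r_2 = 58 (mod 125)
  r_3 = 433 (mod 625)
Final: r_3 = 433, and one checks f(r_3) ≡ 0 mod 5^4.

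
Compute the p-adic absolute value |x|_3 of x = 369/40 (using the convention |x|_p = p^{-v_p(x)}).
|369/40|_3 = 1/9

Step 1 — compute v_3(x) by factoring powers of 3 out of the numerator and denominator: v_3(369/40) = 2. Step 2 — apply |x|_p = p^{-v_p(x)} = 3^{-2} = 1/9.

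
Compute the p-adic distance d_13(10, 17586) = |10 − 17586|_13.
d_13(10, 17586) = 1/2197

Step 1 — x − y = 10 − 17586 = -17576. Step 2 — v_13(-17576) = 3 (factor: -17576 = −(13^3 · 8); the sign does not affect v_p). Step 3 — |x − y|_13 = 13^{-3} = 1/2197.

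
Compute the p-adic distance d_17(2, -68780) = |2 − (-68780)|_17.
d_17(2, -68780) = 1/4913

Step 1 — x − y = 2 − (-68780) = 68782. Step 2 — v_17(68782) = 3 (factor: 68782 = (17^3 · 14); the sign does not affect v_p). Step 3 — |x − y|_17 = 17^{-3} = 1/4913.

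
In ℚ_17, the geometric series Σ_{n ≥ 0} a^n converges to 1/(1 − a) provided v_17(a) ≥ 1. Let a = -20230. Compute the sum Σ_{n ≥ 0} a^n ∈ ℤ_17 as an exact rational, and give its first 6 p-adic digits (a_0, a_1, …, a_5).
Σ a^n = 1/(1 − a) = 1/20231;  first 6 digits = (1, 0, 15, 12, 3, 16)

v_17(a) = 2 ≥ 1, so the series converges in ℤ_17 to 1/(1 − a) = 1/(1 − (-20230)) = 1/20231. Expand this rational in ℤ_17: compute digits iteratively via d_i = x_i mod 17, x_{i+1} = (x_i − d_i)/17. The first 6 digits are (1, 0, 15, 12, 3, 16).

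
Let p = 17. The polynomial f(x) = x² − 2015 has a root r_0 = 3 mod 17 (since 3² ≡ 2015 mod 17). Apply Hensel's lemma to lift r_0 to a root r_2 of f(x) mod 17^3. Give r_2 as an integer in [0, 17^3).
r_2 = 3998 (mod 4913)

Hensel's recurrence: r_{i+1} = r_i − f(r_i)·(f′(r_i))^{-1} mod 17^{i+2}, with f′(x) = 2x. Iterate:
  r_0 = 3 (mod 17)
  r_1 = 241 (mod 289)
  r_2 = 3998 (mod 4913)
Final: r_2 = 3998, and one checks f(r_2) ≡ 0 mod 17^3.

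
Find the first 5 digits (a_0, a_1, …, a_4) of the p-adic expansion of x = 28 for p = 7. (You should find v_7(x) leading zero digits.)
(a_0, …, a_4) = (0, 4, 0, 0, 0)

v_7(28) = 1, so a_0 = ... = a_0 = 0. Factor out: x = 7^1 · u with u = 4 a unit in ℤ_7. Expand u iteratively via a_{v+i} = u_i mod 7, u_{i+1} = (u_i − a_{v+i})/7:
  u_0 = 4;  a_1 = 4;  u_1 = (u_0 − 4)/7 = 0
  u_1 = 0;  a_2 = 0;  u_2 = (u_1 − 0)/7 = 0
  u_2 = 0;  a_3 = 0;  u_3 = (u_2 − 0)/7 = 0
  u_3 = 0;  a_4 = 0;  u_4 = (u_3 − 0)/7 = 0
Digits: (0, 4, 0, 0, 0).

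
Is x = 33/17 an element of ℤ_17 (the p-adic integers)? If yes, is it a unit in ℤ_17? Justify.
x ∉ ℤ_17 (v_17(x) = -1 < 0)

ℤ_17 = {x ∈ ℚ_17 : v_17(x) ≥ 0} and ℤ_17^× = {x ∈ ℤ_17 : v_17(x) = 0}. Here v_17(33/17) = v_17(num) − v_17(den) = -1; compare against these criteria.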